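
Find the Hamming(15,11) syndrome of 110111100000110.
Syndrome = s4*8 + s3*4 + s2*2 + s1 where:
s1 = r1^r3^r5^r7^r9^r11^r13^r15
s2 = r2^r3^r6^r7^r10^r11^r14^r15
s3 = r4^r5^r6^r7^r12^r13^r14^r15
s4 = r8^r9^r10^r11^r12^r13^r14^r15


s1=0, s2=0, s3=0, s4=0

Syndrome = 0 (no error)


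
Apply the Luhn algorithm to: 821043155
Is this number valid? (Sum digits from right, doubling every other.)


Luhn sum = 30
30 mod 10 = 0

Valid (Luhn sum mod 10 = 0)


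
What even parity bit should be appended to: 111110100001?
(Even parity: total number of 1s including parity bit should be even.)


Number of 1s in data: 7
Parity bit: 1

1


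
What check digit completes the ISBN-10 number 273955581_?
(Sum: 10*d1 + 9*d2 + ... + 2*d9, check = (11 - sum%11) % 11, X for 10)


Weighted sum: 271
271 mod 11 = 7

Check digit: 4


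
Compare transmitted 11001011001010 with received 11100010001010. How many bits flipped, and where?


XOR: 00101001000000

3 error(s) at position(s): 2, 4, 7


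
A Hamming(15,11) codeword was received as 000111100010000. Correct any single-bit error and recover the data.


Syndrome = 11: error at position 11

Data: 01110000000 (corrected bit 11)


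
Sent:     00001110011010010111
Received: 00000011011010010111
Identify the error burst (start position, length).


XOR: 00001101000000000000

Burst at position 4, length 4


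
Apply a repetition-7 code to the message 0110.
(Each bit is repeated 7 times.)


Each bit -> 7 copies

0000000111111111111110000000


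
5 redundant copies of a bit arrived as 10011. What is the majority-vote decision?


Ones: 3 out of 5
Threshold: 3

1 (3/5 voted 1)


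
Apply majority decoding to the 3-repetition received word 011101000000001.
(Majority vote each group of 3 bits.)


Groups: 011, 101, 000, 000, 001
Majority votes: 11000

11000


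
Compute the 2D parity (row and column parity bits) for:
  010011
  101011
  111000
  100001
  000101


Row parities: 10100
Column parities: 100100

Row P: 10100, Col P: 100100, Corner: 0


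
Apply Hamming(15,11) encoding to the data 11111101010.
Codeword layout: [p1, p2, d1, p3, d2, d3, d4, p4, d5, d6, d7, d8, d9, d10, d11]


Parity bits: p1=0, p2=1, p3=1, p4=0

011111101101010


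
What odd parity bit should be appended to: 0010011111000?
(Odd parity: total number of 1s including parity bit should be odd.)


Number of 1s in data: 6
Parity bit: 1

1


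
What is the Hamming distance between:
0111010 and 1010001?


XOR: 1101011
Count of 1s: 5

5


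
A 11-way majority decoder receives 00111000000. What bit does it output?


Ones: 3 out of 11
Threshold: 6

0 (3/11 voted 1)


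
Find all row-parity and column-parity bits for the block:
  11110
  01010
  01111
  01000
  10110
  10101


Row parities: 000111
Column parities: 10000

Row P: 000111, Col P: 10000, Corner: 1


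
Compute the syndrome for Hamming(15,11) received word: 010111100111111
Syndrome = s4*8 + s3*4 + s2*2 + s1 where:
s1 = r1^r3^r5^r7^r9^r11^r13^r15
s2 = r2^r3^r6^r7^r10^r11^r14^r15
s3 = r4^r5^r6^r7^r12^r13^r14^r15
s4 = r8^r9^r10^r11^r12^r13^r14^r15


s1=1, s2=1, s3=0, s4=0

Syndrome = 3 (error at position 3)


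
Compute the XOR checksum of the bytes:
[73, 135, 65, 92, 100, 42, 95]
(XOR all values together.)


XOR chain: 73 ^ 135 ^ 65 ^ 92 ^ 100 ^ 42 ^ 95 = 194

194


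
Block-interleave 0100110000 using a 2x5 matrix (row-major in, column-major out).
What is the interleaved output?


Matrix:
  01001
  10000
Read columns: 0110000010

0110000010


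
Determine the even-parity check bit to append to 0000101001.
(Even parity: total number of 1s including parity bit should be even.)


Number of 1s in data: 3
Parity bit: 1

1


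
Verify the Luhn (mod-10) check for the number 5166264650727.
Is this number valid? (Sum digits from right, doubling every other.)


Luhn sum = 51
51 mod 10 = 1

Invalid (Luhn sum mod 10 = 1)


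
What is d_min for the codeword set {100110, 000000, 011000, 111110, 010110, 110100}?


Comparing all pairs, minimum distance: 2
Can detect 1 errors, correct 0 errors

2


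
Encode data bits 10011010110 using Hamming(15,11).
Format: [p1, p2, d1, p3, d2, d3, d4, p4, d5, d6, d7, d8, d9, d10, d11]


Parity bits: p1=1, p2=0, p3=1, p4=0

101100101010110


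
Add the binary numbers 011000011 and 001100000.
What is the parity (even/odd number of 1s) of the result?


011000011 = 195
001100000 = 96
Sum = 291 = 100100011
1s count = 4

even parity (4 ones in 100100011)


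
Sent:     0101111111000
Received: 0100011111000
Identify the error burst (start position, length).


XOR: 0001100000000

Burst at position 3, length 2


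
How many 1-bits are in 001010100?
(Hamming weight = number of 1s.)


Counting 1s in 001010100

3


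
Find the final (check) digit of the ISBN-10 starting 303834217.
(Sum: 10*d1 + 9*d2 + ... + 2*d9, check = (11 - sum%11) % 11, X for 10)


Weighted sum: 173
173 mod 11 = 8

Check digit: 3


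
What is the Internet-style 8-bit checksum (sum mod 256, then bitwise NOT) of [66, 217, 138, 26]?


Sum = 447 mod 256 = 191
Complement = 64

64


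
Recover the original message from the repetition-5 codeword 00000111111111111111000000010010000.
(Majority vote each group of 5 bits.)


Groups: 00000, 11111, 11111, 11111, 00000, 00100, 10000
Majority votes: 0111000

0111000


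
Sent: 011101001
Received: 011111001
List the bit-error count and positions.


XOR: 000010000

1 error(s) at position(s): 4


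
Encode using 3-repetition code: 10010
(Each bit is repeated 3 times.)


Each bit -> 3 copies

111000000111000


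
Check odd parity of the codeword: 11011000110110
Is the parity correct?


Number of 1s: 8

No, parity error (8 ones)


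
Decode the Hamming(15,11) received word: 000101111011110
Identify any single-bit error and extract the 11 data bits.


Syndrome = 0: no error detected

Data: 00111011110 (no errors)


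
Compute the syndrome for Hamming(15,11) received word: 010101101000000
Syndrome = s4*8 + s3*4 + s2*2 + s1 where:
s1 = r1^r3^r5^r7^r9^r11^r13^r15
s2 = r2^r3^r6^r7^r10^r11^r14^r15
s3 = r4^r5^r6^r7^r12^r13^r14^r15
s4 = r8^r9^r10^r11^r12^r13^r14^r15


s1=0, s2=1, s3=1, s4=1

Syndrome = 14 (error at position 14)


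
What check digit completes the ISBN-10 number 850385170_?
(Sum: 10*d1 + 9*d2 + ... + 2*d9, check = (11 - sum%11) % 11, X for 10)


Weighted sum: 244
244 mod 11 = 2

Check digit: 9


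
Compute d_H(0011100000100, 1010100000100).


XOR: 1001000000000
Count of 1s: 2

2


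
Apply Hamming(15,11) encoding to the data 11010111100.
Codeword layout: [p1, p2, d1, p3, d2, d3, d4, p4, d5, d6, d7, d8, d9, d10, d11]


Parity bits: p1=1, p2=0, p3=0, p4=0

101010100111100


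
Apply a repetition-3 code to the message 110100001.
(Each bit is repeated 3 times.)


Each bit -> 3 copies

111111000111000000000000111


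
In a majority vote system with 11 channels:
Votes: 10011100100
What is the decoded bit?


Ones: 5 out of 11
Threshold: 6

0 (5/11 voted 1)


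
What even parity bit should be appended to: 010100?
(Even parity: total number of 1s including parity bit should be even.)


Number of 1s in data: 2
Parity bit: 0

0


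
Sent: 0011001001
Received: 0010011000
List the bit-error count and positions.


XOR: 0001010001

3 error(s) at position(s): 3, 5, 9


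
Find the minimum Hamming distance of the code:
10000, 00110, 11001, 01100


Comparing all pairs, minimum distance: 2
Can detect 1 errors, correct 0 errors

2


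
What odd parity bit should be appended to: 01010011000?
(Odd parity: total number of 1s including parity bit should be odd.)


Number of 1s in data: 4
Parity bit: 1

1


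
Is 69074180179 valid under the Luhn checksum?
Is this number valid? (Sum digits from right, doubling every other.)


Luhn sum = 49
49 mod 10 = 9

Invalid (Luhn sum mod 10 = 9)


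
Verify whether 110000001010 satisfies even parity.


Number of 1s: 4

Yes, parity is correct (4 ones)


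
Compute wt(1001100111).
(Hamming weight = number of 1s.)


Counting 1s in 1001100111

6


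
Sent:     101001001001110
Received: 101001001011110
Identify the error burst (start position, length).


XOR: 000000000010000

Burst at position 10, length 1


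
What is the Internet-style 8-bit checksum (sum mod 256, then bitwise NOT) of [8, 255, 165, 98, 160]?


Sum = 686 mod 256 = 174
Complement = 81

81


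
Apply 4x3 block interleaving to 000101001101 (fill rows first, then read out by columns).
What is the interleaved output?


Matrix:
  000
  101
  001
  101
Read columns: 010100000111

010100000111


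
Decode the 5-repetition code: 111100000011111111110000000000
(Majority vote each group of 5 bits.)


Groups: 11110, 00000, 11111, 11111, 00000, 00000
Majority votes: 101100

101100


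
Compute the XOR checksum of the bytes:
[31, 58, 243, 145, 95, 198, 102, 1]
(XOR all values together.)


XOR chain: 31 ^ 58 ^ 243 ^ 145 ^ 95 ^ 198 ^ 102 ^ 1 = 185

185


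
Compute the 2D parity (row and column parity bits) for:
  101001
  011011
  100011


Row parities: 101
Column parities: 010001

Row P: 101, Col P: 010001, Corner: 0


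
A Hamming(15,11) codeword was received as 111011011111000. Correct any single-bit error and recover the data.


Syndrome = 15: error at position 15

Data: 11101111001 (corrected bit 15)


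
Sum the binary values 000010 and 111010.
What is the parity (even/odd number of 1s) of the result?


000010 = 2
111010 = 58
Sum = 60 = 111100
1s count = 4

even parity (4 ones in 111100)


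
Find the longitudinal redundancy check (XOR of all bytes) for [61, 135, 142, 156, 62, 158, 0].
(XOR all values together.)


XOR chain: 61 ^ 135 ^ 142 ^ 156 ^ 62 ^ 158 ^ 0 = 8

8


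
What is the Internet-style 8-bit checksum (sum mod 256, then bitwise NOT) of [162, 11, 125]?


Sum = 298 mod 256 = 42
Complement = 213

213


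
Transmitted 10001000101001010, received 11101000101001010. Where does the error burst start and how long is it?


XOR: 01100000000000000

Burst at position 1, length 2


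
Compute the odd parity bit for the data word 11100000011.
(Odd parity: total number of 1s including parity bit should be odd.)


Number of 1s in data: 5
Parity bit: 0

0


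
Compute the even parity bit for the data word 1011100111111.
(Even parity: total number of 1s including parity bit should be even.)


Number of 1s in data: 10
Parity bit: 0

0


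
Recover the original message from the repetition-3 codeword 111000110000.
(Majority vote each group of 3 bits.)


Groups: 111, 000, 110, 000
Majority votes: 1010

1010


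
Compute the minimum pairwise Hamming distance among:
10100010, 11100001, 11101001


Comparing all pairs, minimum distance: 1
Can detect 0 errors, correct 0 errors

1


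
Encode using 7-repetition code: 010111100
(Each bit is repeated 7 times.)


Each bit -> 7 copies

000000011111110000000111111111111111111111111111100000000000000


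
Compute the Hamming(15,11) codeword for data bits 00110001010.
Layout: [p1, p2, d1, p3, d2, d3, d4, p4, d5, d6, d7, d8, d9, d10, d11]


Parity bits: p1=1, p2=1, p3=0, p4=0

110001100001010


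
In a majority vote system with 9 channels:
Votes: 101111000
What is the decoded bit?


Ones: 5 out of 9
Threshold: 5

1 (5/9 voted 1)


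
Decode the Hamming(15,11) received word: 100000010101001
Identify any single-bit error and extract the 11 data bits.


Syndrome = 0: no error detected

Data: 00000101001 (no errors)


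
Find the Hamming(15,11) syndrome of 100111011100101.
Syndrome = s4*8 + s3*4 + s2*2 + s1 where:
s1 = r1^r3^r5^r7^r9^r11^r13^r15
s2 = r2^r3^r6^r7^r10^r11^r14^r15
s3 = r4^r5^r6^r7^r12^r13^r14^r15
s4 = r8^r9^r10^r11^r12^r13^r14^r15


s1=1, s2=1, s3=1, s4=1

Syndrome = 15 (error at position 15)


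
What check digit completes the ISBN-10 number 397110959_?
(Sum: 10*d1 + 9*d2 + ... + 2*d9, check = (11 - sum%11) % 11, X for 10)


Weighted sum: 249
249 mod 11 = 7

Check digit: 4


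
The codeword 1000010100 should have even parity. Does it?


Number of 1s: 3

No, parity error (3 ones)


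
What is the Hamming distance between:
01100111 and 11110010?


XOR: 10010101
Count of 1s: 4

4


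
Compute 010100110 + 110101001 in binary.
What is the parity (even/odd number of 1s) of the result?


010100110 = 166
110101001 = 425
Sum = 591 = 1001001111
1s count = 6

even parity (6 ones in 1001001111)


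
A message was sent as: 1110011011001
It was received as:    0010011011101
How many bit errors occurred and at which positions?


XOR: 1100000000100

3 error(s) at position(s): 0, 1, 10


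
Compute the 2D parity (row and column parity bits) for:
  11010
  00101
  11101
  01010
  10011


Row parities: 10001
Column parities: 11011

Row P: 10001, Col P: 11011, Corner: 0


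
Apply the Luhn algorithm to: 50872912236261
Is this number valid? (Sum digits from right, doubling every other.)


Luhn sum = 48
48 mod 10 = 8

Invalid (Luhn sum mod 10 = 8)


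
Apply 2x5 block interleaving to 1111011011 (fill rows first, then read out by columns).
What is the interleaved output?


Matrix:
  11110
  11011
Read columns: 1111101101

1111101101


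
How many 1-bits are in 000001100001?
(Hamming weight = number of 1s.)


Counting 1s in 000001100001

3


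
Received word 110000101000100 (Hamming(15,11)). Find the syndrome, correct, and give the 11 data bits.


Syndrome = 0: no error detected

Data: 00011000100 (no errors)


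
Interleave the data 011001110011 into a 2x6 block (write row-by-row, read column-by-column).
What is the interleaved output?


Matrix:
  011001
  110011
Read columns: 011110000111

011110000111


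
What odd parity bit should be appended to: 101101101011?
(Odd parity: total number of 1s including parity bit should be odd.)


Number of 1s in data: 8
Parity bit: 1

1


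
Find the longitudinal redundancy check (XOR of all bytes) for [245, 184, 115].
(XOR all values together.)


XOR chain: 245 ^ 184 ^ 115 = 62

62


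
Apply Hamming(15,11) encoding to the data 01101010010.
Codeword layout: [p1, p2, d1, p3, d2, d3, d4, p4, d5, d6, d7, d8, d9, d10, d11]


Parity bits: p1=1, p2=1, p3=1, p4=1

110111011010010


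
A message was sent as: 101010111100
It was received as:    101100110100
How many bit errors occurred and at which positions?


XOR: 000110001000

3 error(s) at position(s): 3, 4, 8


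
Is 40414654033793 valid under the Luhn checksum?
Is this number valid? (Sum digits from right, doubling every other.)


Luhn sum = 64
64 mod 10 = 4

Invalid (Luhn sum mod 10 = 4)


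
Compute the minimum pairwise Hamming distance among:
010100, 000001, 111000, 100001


Comparing all pairs, minimum distance: 1
Can detect 0 errors, correct 0 errors

1


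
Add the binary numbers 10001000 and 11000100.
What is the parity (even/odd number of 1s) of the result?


10001000 = 136
11000100 = 196
Sum = 332 = 101001100
1s count = 4

even parity (4 ones in 101001100)


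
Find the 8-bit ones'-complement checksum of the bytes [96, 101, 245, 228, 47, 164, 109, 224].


Sum = 1214 mod 256 = 190
Complement = 65

65


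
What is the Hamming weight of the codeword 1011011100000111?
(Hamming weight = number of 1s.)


Counting 1s in 1011011100000111

9


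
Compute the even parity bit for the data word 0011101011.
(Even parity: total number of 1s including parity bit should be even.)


Number of 1s in data: 6
Parity bit: 0

0


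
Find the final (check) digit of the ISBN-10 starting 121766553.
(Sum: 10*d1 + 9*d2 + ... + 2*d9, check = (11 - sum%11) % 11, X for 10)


Weighted sum: 192
192 mod 11 = 5

Check digit: 6


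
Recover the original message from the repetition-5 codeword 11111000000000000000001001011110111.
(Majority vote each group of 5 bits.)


Groups: 11111, 00000, 00000, 00000, 00100, 10111, 10111
Majority votes: 1000011

1000011


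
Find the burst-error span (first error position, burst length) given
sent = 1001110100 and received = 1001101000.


XOR: 0000011100

Burst at position 5, length 3


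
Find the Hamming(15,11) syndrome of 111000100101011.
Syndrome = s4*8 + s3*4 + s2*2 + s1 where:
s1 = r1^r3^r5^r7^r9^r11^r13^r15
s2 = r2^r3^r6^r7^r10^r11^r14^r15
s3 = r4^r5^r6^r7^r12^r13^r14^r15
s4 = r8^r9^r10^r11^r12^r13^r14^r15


s1=0, s2=0, s3=0, s4=0

Syndrome = 0 (no error)


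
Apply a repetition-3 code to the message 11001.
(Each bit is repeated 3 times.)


Each bit -> 3 copies

111111000000111


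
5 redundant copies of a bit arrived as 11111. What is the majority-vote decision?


Ones: 5 out of 5
Threshold: 3

1 (5/5 voted 1)


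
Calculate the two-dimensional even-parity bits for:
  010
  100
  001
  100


Row parities: 1111
Column parities: 011

Row P: 1111, Col P: 011, Corner: 0


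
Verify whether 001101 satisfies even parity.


Number of 1s: 3

No, parity error (3 ones)


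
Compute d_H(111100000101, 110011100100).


XOR: 001111100001
Count of 1s: 6

6


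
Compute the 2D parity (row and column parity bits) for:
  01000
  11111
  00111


Row parities: 111
Column parities: 10000

Row P: 111, Col P: 10000, Corner: 1


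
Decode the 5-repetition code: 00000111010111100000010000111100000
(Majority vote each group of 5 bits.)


Groups: 00000, 11101, 01111, 00000, 01000, 01111, 00000
Majority votes: 0110010

0110010


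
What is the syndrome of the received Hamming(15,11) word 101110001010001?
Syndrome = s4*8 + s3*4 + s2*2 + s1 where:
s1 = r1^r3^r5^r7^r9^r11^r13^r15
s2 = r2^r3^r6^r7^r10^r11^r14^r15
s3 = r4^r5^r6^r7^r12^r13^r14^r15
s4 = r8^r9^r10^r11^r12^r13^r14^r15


s1=0, s2=1, s3=1, s4=1

Syndrome = 14 (error at position 14)


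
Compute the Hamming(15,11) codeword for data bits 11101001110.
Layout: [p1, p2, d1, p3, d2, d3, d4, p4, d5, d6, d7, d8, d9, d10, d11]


Parity bits: p1=0, p2=1, p3=1, p4=0

011111001001110


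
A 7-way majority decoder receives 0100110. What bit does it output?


Ones: 3 out of 7
Threshold: 4

0 (3/7 voted 1)


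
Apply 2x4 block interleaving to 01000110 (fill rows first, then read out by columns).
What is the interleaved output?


Matrix:
  0100
  0110
Read columns: 00110100

00110100


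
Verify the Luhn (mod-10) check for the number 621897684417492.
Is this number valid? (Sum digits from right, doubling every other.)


Luhn sum = 78
78 mod 10 = 8

Invalid (Luhn sum mod 10 = 8)


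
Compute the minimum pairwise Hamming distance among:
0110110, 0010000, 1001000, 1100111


Comparing all pairs, minimum distance: 3
Can detect 2 errors, correct 1 errors

3


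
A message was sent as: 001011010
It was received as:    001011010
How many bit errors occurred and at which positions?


XOR: 000000000

0 errors (received matches sent)


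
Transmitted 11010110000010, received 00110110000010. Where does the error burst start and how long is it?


XOR: 11100000000000

Burst at position 0, length 3


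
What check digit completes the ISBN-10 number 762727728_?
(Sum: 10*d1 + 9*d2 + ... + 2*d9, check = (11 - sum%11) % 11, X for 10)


Weighted sum: 286
286 mod 11 = 0

Check digit: 0


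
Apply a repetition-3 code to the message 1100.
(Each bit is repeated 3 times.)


Each bit -> 3 copies

111111000000


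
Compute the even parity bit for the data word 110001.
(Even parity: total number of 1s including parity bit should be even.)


Number of 1s in data: 3
Parity bit: 1

1


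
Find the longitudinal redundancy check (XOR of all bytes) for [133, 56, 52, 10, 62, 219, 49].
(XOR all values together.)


XOR chain: 133 ^ 56 ^ 52 ^ 10 ^ 62 ^ 219 ^ 49 = 87

87


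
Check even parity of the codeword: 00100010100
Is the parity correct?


Number of 1s: 3

No, parity error (3 ones)


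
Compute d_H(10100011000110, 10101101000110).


XOR: 00001110000000
Count of 1s: 3

3


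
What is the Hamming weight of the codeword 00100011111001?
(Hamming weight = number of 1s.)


Counting 1s in 00100011111001

7


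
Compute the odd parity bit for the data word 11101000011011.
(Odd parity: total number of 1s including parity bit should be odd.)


Number of 1s in data: 8
Parity bit: 1

1


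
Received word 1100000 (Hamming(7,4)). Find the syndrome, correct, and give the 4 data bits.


Syndrome = 3: error at position 3

Data: 1000 (corrected bit 3)


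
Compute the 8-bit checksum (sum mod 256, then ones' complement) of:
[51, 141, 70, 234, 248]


Sum = 744 mod 256 = 232
Complement = 23

23


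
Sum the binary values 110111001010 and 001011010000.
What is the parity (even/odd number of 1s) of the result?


110111001010 = 3530
001011010000 = 720
Sum = 4250 = 1000010011010
1s count = 5

odd parity (5 ones in 1000010011010)


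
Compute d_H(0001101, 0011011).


XOR: 0010110
Count of 1s: 3

3


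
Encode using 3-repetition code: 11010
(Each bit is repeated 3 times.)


Each bit -> 3 copies

111111000111000


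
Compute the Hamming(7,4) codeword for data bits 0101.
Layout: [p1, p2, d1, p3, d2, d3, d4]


Parity bits: p1=0, p2=1, p3=0

0100101


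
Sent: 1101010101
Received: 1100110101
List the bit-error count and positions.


XOR: 0001100000

2 error(s) at position(s): 3, 4


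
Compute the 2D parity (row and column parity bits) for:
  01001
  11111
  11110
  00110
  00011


Row parities: 01000
Column parities: 01101

Row P: 01000, Col P: 01101, Corner: 1


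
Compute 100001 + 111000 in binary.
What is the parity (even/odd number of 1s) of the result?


100001 = 33
111000 = 56
Sum = 89 = 1011001
1s count = 4

even parity (4 ones in 1011001)


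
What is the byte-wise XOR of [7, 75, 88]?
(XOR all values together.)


XOR chain: 7 ^ 75 ^ 88 = 20

20


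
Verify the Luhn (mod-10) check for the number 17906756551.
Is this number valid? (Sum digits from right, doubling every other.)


Luhn sum = 41
41 mod 10 = 1

Invalid (Luhn sum mod 10 = 1)


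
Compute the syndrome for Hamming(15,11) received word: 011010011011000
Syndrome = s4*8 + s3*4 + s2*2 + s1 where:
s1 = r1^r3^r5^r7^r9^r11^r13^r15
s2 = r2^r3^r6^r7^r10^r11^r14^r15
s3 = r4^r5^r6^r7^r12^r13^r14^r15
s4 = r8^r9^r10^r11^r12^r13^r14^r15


s1=0, s2=1, s3=0, s4=0

Syndrome = 2 (error at position 2)


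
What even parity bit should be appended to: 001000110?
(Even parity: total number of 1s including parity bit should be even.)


Number of 1s in data: 3
Parity bit: 1

1


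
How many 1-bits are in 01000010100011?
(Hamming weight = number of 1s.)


Counting 1s in 01000010100011

5


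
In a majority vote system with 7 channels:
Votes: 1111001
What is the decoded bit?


Ones: 5 out of 7
Threshold: 4

1 (5/7 voted 1)


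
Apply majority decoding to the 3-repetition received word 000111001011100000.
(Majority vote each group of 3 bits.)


Groups: 000, 111, 001, 011, 100, 000
Majority votes: 010100

010100


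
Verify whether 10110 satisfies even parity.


Number of 1s: 3

No, parity error (3 ones)


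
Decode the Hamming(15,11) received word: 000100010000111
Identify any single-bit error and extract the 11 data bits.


Syndrome = 0: no error detected

Data: 00000000111 (no errors)


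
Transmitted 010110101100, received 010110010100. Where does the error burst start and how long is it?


XOR: 000000111000

Burst at position 6, length 3


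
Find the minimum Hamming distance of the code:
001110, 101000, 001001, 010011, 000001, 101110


Comparing all pairs, minimum distance: 1
Can detect 0 errors, correct 0 errors

1


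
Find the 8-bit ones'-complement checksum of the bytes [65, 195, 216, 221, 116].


Sum = 813 mod 256 = 45
Complement = 210

210


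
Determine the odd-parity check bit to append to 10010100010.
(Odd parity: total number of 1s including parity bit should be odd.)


Number of 1s in data: 4
Parity bit: 1

1


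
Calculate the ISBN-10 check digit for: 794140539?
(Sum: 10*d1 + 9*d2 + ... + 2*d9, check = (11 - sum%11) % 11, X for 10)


Weighted sum: 261
261 mod 11 = 8

Check digit: 3


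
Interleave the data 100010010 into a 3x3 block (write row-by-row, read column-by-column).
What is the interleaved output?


Matrix:
  100
  010
  010
Read columns: 100011000

100011000


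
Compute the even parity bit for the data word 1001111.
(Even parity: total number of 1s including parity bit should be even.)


Number of 1s in data: 5
Parity bit: 1

1


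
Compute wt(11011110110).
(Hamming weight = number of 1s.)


Counting 1s in 11011110110

8


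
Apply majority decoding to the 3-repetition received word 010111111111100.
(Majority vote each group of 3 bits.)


Groups: 010, 111, 111, 111, 100
Majority votes: 01110

01110


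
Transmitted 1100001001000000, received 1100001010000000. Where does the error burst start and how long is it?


XOR: 0000000011000000

Burst at position 8, length 2


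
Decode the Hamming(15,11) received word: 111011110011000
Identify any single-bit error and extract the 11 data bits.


Syndrome = 11: error at position 11

Data: 11110001000 (corrected bit 11)


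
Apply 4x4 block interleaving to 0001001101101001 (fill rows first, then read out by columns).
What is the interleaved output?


Matrix:
  0001
  0011
  0110
  1001
Read columns: 0001001001101101

0001001001101101


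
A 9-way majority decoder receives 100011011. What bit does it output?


Ones: 5 out of 9
Threshold: 5

1 (5/9 voted 1)


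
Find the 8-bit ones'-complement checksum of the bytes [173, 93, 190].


Sum = 456 mod 256 = 200
Complement = 55

55


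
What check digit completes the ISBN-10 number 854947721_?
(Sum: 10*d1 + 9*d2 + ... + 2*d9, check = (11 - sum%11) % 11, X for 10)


Weighted sum: 315
315 mod 11 = 7

Check digit: 4


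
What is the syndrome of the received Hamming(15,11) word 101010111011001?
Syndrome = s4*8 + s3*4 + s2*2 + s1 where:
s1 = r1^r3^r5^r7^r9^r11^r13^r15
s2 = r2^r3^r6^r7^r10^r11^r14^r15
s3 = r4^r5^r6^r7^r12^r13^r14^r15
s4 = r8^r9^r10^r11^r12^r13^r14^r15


s1=1, s2=0, s3=0, s4=1

Syndrome = 9 (error at position 9)


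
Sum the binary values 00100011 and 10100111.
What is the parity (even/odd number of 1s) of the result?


00100011 = 35
10100111 = 167
Sum = 202 = 11001010
1s count = 4

even parity (4 ones in 11001010)


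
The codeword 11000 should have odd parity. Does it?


Number of 1s: 2

No, parity error (2 ones)


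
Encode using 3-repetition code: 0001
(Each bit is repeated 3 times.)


Each bit -> 3 copies

000000000111


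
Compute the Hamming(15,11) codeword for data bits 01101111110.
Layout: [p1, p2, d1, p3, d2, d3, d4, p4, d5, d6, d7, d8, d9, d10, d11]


Parity bits: p1=0, p2=0, p3=1, p4=0

000111001111110


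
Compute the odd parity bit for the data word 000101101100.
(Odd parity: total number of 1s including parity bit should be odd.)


Number of 1s in data: 5
Parity bit: 0

0


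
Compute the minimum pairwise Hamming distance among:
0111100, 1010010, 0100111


Comparing all pairs, minimum distance: 4
Can detect 3 errors, correct 1 errors

4


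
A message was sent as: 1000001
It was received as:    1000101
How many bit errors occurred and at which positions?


XOR: 0000100

1 error(s) at position(s): 4


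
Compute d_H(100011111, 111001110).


XOR: 011010001
Count of 1s: 4

4


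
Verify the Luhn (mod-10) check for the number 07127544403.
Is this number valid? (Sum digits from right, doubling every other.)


Luhn sum = 37
37 mod 10 = 7

Invalid (Luhn sum mod 10 = 7)


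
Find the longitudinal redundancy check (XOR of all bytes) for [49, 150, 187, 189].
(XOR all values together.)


XOR chain: 49 ^ 150 ^ 187 ^ 189 = 161

161


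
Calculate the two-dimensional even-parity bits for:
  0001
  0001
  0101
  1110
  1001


Row parities: 11010
Column parities: 0010

Row P: 11010, Col P: 0010, Corner: 1


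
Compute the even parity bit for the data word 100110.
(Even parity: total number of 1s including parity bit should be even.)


Number of 1s in data: 3
Parity bit: 1

1


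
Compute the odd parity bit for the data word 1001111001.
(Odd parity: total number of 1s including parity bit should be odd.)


Number of 1s in data: 6
Parity bit: 1

1


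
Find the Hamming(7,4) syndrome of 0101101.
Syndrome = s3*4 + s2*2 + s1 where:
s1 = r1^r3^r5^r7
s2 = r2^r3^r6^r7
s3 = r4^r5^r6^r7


s1=0, s2=0, s3=1

Syndrome = 4 (error at position 4)


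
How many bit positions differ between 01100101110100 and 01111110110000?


XOR: 00011011000100
Count of 1s: 5

5


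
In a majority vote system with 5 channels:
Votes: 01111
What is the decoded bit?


Ones: 4 out of 5
Threshold: 3

1 (4/5 voted 1)


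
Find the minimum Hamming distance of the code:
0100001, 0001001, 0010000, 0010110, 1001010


Comparing all pairs, minimum distance: 2
Can detect 1 errors, correct 0 errors

2


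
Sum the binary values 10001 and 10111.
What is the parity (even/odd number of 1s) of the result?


10001 = 17
10111 = 23
Sum = 40 = 101000
1s count = 2

even parity (2 ones in 101000)


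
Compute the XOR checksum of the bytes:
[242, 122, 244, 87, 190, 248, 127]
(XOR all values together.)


XOR chain: 242 ^ 122 ^ 244 ^ 87 ^ 190 ^ 248 ^ 127 = 18

18


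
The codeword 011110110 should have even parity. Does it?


Number of 1s: 6

Yes, parity is correct (6 ones)


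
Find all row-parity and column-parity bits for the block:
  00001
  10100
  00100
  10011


Row parities: 1011
Column parities: 00010

Row P: 1011, Col P: 00010, Corner: 1


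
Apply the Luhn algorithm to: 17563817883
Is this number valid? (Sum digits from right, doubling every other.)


Luhn sum = 48
48 mod 10 = 8

Invalid (Luhn sum mod 10 = 8)


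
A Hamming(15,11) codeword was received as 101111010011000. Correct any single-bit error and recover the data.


Syndrome = 10: error at position 10

Data: 11100111000 (corrected bit 10)


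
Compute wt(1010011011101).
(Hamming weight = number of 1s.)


Counting 1s in 1010011011101

8


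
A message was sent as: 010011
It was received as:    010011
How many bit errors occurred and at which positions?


XOR: 000000

0 errors (received matches sent)


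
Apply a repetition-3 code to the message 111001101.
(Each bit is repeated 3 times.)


Each bit -> 3 copies

111111111000000111111000111


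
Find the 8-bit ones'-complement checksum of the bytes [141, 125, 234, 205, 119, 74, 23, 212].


Sum = 1133 mod 256 = 109
Complement = 146

146


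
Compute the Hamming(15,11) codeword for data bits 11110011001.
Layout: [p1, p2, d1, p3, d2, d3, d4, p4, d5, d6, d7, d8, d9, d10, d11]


Parity bits: p1=1, p2=1, p3=1, p4=1

111111110011001


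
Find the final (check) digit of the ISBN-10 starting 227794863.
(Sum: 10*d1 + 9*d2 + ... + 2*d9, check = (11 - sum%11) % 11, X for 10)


Weighted sum: 273
273 mod 11 = 9

Check digit: 2


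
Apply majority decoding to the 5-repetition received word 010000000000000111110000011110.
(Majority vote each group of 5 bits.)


Groups: 01000, 00000, 00000, 11111, 00000, 11110
Majority votes: 000101

000101


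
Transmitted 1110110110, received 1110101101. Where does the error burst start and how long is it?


XOR: 0000011011

Burst at position 5, length 5


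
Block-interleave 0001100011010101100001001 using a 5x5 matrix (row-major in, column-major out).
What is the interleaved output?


Matrix:
  00011
  00011
  01010
  11000
  01001
Read columns: 0001000111000001110011001

0001000111000001110011001


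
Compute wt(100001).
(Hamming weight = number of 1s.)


Counting 1s in 100001

2


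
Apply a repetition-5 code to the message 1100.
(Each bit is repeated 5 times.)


Each bit -> 5 copies

11111111110000000000


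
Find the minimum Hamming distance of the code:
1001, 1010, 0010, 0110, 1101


Comparing all pairs, minimum distance: 1
Can detect 0 errors, correct 0 errors

1


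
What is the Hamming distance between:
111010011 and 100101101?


XOR: 011111110
Count of 1s: 7

7


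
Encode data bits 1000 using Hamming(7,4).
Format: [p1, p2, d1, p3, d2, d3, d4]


Parity bits: p1=1, p2=1, p3=0

1110000


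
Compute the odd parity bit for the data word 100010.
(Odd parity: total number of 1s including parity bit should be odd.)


Number of 1s in data: 2
Parity bit: 1

1


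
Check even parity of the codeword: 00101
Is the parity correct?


Number of 1s: 2

Yes, parity is correct (2 ones)


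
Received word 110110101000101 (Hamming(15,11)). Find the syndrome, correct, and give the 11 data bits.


Syndrome = 14: error at position 14

Data: 01011000111 (corrected bit 14)


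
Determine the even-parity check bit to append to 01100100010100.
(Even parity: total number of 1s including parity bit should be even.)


Number of 1s in data: 5
Parity bit: 1

1


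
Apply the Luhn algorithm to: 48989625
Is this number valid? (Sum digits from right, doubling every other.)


Luhn sum = 57
57 mod 10 = 7

Invalid (Luhn sum mod 10 = 7)


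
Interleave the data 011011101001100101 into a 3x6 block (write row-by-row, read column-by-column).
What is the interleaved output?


Matrix:
  011011
  101001
  100101
Read columns: 011100110001100111

011100110001100111


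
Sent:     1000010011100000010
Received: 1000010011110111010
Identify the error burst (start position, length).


XOR: 0000000000010111000

Burst at position 11, length 5


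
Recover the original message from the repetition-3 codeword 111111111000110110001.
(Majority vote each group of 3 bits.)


Groups: 111, 111, 111, 000, 110, 110, 001
Majority votes: 1110110

1110110


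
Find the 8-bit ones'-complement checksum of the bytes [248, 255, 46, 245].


Sum = 794 mod 256 = 26
Complement = 229

229


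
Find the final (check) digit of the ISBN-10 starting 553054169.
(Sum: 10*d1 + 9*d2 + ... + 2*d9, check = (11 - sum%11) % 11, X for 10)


Weighted sum: 209
209 mod 11 = 0

Check digit: 0


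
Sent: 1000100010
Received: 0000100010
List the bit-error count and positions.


XOR: 1000000000

1 error(s) at position(s): 0


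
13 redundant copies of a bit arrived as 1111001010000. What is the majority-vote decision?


Ones: 6 out of 13
Threshold: 7

0 (6/13 voted 1)


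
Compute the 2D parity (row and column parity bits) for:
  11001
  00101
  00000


Row parities: 100
Column parities: 11100

Row P: 100, Col P: 11100, Corner: 1


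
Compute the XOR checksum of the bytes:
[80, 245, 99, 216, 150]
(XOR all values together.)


XOR chain: 80 ^ 245 ^ 99 ^ 216 ^ 150 = 136

136


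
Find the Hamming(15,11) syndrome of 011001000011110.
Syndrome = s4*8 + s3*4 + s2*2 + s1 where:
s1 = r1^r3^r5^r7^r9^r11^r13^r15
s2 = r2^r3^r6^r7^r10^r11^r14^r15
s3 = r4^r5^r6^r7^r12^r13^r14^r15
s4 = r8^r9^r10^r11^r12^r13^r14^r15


s1=1, s2=1, s3=0, s4=0

Syndrome = 3 (error at position 3)


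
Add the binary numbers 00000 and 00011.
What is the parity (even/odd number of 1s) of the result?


00000 = 0
00011 = 3
Sum = 3 = 11
1s count = 2

even parity (2 ones in 11)


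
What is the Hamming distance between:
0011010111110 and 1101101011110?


XOR: 1110111100000
Count of 1s: 7

7


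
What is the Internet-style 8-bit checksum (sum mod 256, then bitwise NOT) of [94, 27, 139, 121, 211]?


Sum = 592 mod 256 = 80
Complement = 175

175


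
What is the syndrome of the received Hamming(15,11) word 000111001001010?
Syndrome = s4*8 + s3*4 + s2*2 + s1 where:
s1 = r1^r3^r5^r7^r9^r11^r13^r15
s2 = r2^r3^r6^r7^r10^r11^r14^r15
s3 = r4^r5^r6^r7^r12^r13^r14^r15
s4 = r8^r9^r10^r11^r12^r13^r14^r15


s1=0, s2=0, s3=1, s4=1

Syndrome = 12 (error at position 12)


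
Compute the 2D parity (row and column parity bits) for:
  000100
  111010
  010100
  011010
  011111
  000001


Row parities: 100111
Column parities: 101110

Row P: 100111, Col P: 101110, Corner: 0


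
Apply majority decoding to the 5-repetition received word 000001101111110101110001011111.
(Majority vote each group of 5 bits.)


Groups: 00000, 11011, 11110, 10111, 00010, 11111
Majority votes: 011101

011101


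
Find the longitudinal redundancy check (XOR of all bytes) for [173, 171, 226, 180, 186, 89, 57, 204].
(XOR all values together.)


XOR chain: 173 ^ 171 ^ 226 ^ 180 ^ 186 ^ 89 ^ 57 ^ 204 = 70

70


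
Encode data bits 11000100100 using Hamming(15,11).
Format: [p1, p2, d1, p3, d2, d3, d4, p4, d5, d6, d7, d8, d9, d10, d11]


Parity bits: p1=1, p2=0, p3=0, p4=0

101010000100100


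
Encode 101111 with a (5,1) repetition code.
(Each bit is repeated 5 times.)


Each bit -> 5 copies

111110000011111111111111111111


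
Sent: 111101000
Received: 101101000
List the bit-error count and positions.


XOR: 010000000

1 error(s) at position(s): 1


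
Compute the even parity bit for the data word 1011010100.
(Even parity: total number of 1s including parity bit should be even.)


Number of 1s in data: 5
Parity bit: 1

1


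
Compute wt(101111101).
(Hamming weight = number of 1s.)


Counting 1s in 101111101

7


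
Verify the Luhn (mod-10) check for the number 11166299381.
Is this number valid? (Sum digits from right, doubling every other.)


Luhn sum = 46
46 mod 10 = 6

Invalid (Luhn sum mod 10 = 6)


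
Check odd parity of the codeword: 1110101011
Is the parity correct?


Number of 1s: 7

Yes, parity is correct (7 ones)


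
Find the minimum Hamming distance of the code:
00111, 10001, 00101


Comparing all pairs, minimum distance: 1
Can detect 0 errors, correct 0 errors

1


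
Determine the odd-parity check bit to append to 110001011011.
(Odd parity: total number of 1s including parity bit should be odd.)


Number of 1s in data: 7
Parity bit: 0

0


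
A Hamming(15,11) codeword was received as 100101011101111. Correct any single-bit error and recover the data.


Syndrome = 8: error at position 8

Data: 00101101111 (corrected bit 8)


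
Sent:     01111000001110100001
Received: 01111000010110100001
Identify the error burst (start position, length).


XOR: 00000000011000000000

Burst at position 9, length 2


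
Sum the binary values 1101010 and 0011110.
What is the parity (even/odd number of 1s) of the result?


1101010 = 106
0011110 = 30
Sum = 136 = 10001000
1s count = 2

even parity (2 ones in 10001000)


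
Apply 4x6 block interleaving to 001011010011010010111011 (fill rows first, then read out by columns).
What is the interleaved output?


Matrix:
  001011
  010011
  010010
  111011
Read columns: 000101111001000011111101

000101111001000011111101


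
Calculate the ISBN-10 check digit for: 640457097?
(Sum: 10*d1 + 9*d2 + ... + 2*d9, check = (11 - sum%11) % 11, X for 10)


Weighted sum: 230
230 mod 11 = 10

Check digit: 1


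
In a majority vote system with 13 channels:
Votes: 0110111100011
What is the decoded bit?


Ones: 8 out of 13
Threshold: 7

1 (8/13 voted 1)


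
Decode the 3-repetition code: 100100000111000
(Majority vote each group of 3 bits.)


Groups: 100, 100, 000, 111, 000
Majority votes: 00010

00010


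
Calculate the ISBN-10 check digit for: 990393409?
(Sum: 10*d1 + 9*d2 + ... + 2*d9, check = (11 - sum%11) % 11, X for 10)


Weighted sum: 295
295 mod 11 = 9

Check digit: 2


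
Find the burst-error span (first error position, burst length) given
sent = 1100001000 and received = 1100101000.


XOR: 0000100000

Burst at position 4, length 1
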